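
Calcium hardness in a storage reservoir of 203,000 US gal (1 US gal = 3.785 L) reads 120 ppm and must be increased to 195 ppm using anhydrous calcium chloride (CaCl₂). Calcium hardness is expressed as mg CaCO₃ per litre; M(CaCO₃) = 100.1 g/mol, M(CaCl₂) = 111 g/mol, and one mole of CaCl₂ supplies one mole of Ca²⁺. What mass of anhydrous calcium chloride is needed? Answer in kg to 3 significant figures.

63.9 kg

Volume: 203,000 US gal × 3.785 L/gal = 768,355 L.
Hardness to add: (195 − 120) = 75 mg/L as CaCO₃ × 768,355 L = 57,630 g as CaCO₃.
Moles of Ca²⁺ (1 mol Ca²⁺ ≡ 1 mol CaCO₃): 57,630 / 100.1 g/mol = 575.7 mol.
Mass of CaCl₂: 575.7 × 111 = 63,900 g.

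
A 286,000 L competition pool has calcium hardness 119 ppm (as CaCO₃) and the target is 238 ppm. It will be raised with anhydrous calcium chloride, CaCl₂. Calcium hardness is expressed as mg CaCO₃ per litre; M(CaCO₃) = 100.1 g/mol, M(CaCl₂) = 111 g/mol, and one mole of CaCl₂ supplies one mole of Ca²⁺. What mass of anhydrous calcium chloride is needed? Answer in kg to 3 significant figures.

Hardness to add: (238 − 119) = 119 mg/L as CaCO₃ × 286,000 L = 34,030 g as CaCO₃.
Moles of Ca²⁺ (1 mol Ca²⁺ ≡ 1 mol CaCO₃): 34,030 / 100.1 g/mol = 340 mol.
Mass of CaCl₂: 340 × 111 = 37,740 g.

37.7 kg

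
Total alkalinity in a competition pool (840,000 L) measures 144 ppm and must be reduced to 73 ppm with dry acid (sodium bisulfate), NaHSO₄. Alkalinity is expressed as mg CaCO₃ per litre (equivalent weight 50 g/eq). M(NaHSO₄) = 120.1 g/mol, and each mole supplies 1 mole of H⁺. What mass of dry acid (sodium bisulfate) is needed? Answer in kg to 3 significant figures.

Alkalinity to neutralize: (144 − 73) = 71 mg/L as CaCO₃ × 840,000 L = 59,640 g as CaCO₃.
Equivalents of H⁺ required: 59,640 ÷ 50 g/eq = 1193 eq = 1193 mol NaHSO₄.
Mass of NaHSO₄: 1193 × 120.1 = 143,300 g.

143 kg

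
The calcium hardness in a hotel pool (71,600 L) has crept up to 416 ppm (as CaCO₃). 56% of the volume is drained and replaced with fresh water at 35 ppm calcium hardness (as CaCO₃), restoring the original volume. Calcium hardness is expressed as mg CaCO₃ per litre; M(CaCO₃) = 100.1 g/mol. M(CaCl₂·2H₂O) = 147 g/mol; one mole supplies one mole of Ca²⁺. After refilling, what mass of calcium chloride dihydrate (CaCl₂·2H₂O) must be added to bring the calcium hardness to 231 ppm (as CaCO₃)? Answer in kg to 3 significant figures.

After draining 56% and refilling: 416 × 0.44 + 35 × 0.56 = 202.64 ppm.
Deficit to target: 231 − 202.64 = 28.36 mg/L.
As CaCO₃: 28.36 mg/L × 71,600 L = 2031 g; ÷ 100.1 = 20.29 mol Ca²⁺.
Mass: 20.29 × 147 = 2982 g.

2.98 kg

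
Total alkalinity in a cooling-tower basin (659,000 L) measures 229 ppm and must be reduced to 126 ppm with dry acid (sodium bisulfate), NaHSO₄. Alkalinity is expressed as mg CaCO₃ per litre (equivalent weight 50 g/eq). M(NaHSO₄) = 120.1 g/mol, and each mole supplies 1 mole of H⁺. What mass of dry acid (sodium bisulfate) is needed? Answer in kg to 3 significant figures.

163 kg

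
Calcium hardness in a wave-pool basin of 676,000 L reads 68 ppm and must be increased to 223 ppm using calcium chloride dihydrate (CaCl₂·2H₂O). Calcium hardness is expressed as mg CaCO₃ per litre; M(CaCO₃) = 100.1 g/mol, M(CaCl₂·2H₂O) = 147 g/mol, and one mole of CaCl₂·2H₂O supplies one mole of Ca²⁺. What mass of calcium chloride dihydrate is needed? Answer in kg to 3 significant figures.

Hardness to add: (223 − 68) = 155 mg/L as CaCO₃ × 676,000 L = 104,800 g as CaCO₃.
Moles of Ca²⁺ (1 mol Ca²⁺ ≡ 1 mol CaCO₃): 104,800 / 100.1 g/mol = 1047 mol.
Mass of CaCl₂·2H₂O: 1047 × 147 = 153,900 g.

154 kg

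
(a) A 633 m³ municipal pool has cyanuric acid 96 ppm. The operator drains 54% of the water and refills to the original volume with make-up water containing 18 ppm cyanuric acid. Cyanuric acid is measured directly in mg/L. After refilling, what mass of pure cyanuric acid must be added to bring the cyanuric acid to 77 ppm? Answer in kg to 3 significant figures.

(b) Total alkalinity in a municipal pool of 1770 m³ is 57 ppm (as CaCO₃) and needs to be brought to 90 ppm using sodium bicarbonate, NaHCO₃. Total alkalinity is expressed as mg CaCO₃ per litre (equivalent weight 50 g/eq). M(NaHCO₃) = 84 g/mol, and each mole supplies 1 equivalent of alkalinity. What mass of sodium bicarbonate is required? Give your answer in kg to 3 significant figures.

(a) Volume: 633 m³ = 633,000 L.
(a) After draining 54% and refilling: 96 × 0.46 + 18 × 0.54 = 53.88 ppm.
(a) Deficit to target: 77 − 53.88 = 23.12 mg/L.
(a) Mass: 23.12 mg/L × 633,000 L = 14,630 g cyanuric acid.

(b) Volume: 1770 m³ = 1,770,000 L.
(b) Alkalinity to add: (90 − 57) = 33 mg/L as CaCO₃ × 1,770,000 L = 58,410 g as CaCO₃.
(b) Equivalents: 58,410 g ÷ 50 g/eq = 1168 eq.
(b) NaHCO₃ supplies 1 eq per mole → 1168 mol.
(b) Mass: 1168 mol × 84 g/mol = 98,130 g.

(a) 14.6 kg; (b) 98.1 kg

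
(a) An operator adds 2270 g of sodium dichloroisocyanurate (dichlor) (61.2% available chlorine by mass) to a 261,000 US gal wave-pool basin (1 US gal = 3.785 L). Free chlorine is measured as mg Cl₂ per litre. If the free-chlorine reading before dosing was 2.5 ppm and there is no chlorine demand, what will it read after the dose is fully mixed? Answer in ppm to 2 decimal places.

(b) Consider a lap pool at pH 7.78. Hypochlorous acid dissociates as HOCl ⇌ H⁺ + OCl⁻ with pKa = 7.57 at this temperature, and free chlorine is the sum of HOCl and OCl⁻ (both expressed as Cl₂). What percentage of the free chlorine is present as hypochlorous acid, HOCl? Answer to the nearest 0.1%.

(a) 3.91 ppm; (b) 38.1%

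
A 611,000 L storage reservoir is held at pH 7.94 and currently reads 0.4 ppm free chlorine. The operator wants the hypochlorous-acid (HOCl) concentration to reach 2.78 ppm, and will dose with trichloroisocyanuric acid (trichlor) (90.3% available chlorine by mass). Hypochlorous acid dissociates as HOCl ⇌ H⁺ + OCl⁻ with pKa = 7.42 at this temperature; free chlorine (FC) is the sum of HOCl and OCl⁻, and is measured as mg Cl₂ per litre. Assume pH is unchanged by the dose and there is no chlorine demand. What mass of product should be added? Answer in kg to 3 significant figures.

7.84 kg

[OCl⁻]/[HOCl] = 10^(pH − pKa) = 10^(7.94 − 7.42) = 3.311; fraction as HOCl = 1/(1 + 3.311) = 0.2319.
Free chlorine required for 2.78 ppm HOCl: 2.78 / 0.2319 = 11.99 ppm.
FC to add: 11.99 − 0.4 = 11.59 mg/L as Cl₂.
Cl₂ equivalent: 11.59 mg/L × 611,000 L = 7079 g.
Product at 90.3% available Cl: 7079 / 0.903 = 7839 g.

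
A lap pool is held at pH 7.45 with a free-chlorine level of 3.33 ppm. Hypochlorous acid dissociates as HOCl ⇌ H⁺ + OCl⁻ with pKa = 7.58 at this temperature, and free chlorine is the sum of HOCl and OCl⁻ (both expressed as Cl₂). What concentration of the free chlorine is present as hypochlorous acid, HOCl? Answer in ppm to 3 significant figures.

1.91 ppm

[OCl⁻]/[HOCl] = 10^(pH − pKa) = 10^(7.45 − 7.58) = 10^-0.13 = 0.7413.
Fraction as HOCl = 1 / (1 + 0.7413) = 0.5743.
HOCl = 0.5743 × 3.33 ppm = 1.912 ppm.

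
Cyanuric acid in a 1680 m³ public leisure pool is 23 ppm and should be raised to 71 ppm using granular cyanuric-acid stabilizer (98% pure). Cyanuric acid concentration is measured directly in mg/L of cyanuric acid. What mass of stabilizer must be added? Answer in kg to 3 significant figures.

Volume: 1680 m³ = 1,680,000 L.
CYA to add: (71 − 23) = 48 mg/L × 1,680,000 L = 80,640 g cyanuric acid.
At 98% purity: 80,640 / 0.98 = 82,290 g product.

82.3 kg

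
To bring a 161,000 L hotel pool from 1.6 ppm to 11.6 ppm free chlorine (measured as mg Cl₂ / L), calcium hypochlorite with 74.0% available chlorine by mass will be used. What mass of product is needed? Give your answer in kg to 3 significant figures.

2.18 kg

Chlorine deficit: 11.6 − 1.6 = 10 ppm = 10 mg/L as Cl₂.
Cl₂ equivalent needed: 10 mg/L × 161,000 L = 1,610,000 mg = 1610 g.
Product at 74.0% available chlorine: 1610 / 0.74 = 2176 g.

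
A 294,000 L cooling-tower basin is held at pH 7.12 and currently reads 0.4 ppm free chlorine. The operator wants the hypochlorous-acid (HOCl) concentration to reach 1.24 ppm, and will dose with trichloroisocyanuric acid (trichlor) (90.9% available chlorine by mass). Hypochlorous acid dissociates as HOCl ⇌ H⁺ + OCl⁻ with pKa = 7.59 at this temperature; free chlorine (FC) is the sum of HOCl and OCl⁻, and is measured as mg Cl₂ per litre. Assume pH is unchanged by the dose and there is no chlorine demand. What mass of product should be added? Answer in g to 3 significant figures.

408 g

[OCl⁻]/[HOCl] = 10^(pH − pKa) = 10^(7.12 − 7.59) = 0.3388; fraction as HOCl = 1/(1 + 0.3388) = 0.7469.
Free chlorine required for 1.24 ppm HOCl: 1.24 / 0.7469 = 1.66 ppm.
FC to add: 1.66 − 0.4 = 1.26 mg/L as Cl₂.
Cl₂ equivalent: 1.26 mg/L × 294,000 L = 370.5 g.
Product at 90.9% available Cl: 370.5 / 0.909 = 407.6 g.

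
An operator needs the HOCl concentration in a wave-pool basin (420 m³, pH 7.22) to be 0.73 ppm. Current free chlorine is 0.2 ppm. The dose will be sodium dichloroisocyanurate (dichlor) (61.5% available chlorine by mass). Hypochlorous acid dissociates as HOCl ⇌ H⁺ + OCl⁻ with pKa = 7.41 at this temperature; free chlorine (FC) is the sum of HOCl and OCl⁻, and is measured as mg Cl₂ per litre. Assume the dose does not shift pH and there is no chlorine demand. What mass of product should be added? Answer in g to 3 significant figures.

Volume: 420 m³ = 420,000 L.
[OCl⁻]/[HOCl] = 10^(pH − pKa) = 10^(7.22 − 7.41) = 0.6457; fraction as HOCl = 1/(1 + 0.6457) = 0.6077.
Free chlorine required for 0.73 ppm HOCl: 0.73 / 0.6077 = 1.201 ppm.
FC to add: 1.201 − 0.2 = 1.001 mg/L as Cl₂.
Cl₂ equivalent: 1.001 mg/L × 420,000 L = 420.6 g.
Product at 61.5% available Cl: 420.6 / 0.615 = 683.8 g.

684 g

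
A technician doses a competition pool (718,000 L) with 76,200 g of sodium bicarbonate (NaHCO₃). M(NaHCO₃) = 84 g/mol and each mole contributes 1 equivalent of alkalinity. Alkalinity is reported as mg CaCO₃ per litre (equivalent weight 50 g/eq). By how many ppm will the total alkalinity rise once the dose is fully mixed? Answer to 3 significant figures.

Moles of NaHCO₃: 76,200 g ÷ 84 g/mol = 907.1 mol → 907.1 eq of alkalinity.
As CaCO₃: 907.1 eq × 50 g/eq = 45,360 g.
Rise: 45,360 g / 718,000 L × 1000 = 63.17 mg/L.

63.2 ppm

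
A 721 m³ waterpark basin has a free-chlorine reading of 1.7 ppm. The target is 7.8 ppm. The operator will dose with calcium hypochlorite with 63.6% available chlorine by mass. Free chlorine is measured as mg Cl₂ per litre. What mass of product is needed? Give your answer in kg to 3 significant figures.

6.92 kg

Volume: 721 m³ = 721,000 L.
Chlorine deficit: 7.8 − 1.7 = 6.1 ppm = 6.1 mg/L as Cl₂.
Cl₂ equivalent needed: 6.1 mg/L × 721,000 L = 4,398,000 mg = 4398 g.
Product at 63.6% available chlorine: 4398 / 0.636 = 6915 g.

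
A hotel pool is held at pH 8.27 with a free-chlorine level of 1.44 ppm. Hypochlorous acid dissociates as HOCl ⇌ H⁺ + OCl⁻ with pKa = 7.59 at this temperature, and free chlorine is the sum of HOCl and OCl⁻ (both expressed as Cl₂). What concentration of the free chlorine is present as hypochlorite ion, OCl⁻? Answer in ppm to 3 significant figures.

1.19 ppm

[OCl⁻]/[HOCl] = 10^(pH − pKa) = 10^(8.27 − 7.59) = 10^0.68 = 4.786.
Fraction as HOCl = 1 / (1 + 4.786) = 0.1728.
OCl⁻ = (1 − 0.1728) × 1.44 ppm = 1.191 ppm.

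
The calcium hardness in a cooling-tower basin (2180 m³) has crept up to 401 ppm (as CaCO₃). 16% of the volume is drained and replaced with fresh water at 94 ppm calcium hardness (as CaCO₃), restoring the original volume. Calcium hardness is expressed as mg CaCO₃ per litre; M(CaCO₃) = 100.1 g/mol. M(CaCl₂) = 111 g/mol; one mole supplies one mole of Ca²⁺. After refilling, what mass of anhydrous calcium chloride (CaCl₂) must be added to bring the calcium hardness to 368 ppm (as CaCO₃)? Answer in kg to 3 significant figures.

Volume: 2180 m³ = 2,180,000 L.
After draining 16% and refilling: 401 × 0.84 + 94 × 0.16 = 351.88 ppm.
Deficit to target: 368 − 351.88 = 16.12 mg/L.
As CaCO₃: 16.12 mg/L × 2,180,000 L = 35,140 g; ÷ 100.1 = 351.1 mol Ca²⁺.
Mass: 351.1 × 111 = 38,970 g.

39.0 kg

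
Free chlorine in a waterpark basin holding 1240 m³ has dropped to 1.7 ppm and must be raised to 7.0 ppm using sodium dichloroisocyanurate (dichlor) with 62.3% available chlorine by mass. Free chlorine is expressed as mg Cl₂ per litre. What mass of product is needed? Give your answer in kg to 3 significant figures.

Volume: 1240 m³ = 1,240,000 L.
Chlorine deficit: 7.0 − 1.7 = 5.3 ppm = 5.3 mg/L as Cl₂.
Cl₂ equivalent needed: 5.3 mg/L × 1,240,000 L = 6,572,000 mg = 6572 g.
Product at 62.3% available chlorine: 6572 / 0.623 = 10,550 g.

10.5 kg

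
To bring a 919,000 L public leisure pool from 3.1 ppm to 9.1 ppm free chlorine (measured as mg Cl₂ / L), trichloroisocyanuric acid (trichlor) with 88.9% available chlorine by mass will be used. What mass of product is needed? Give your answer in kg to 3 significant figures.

Chlorine deficit: 9.1 − 3.1 = 6 ppm = 6 mg/L as Cl₂.
Cl₂ equivalent needed: 6 mg/L × 919,000 L = 5,514,000 mg = 5514 g.
Product at 88.9% available chlorine: 5514 / 0.889 = 6202 g.

6.20 kg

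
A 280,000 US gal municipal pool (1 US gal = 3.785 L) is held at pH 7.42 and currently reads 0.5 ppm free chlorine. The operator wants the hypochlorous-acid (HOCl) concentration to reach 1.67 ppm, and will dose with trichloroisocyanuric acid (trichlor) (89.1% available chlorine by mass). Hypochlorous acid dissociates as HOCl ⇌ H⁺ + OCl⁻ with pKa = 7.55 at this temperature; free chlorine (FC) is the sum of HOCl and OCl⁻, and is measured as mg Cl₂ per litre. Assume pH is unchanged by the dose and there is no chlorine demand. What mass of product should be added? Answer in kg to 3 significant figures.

Volume: 280,000 US gal × 3.785 L/gal = 1,059,800 L.
[OCl⁻]/[HOCl] = 10^(pH − pKa) = 10^(7.42 − 7.55) = 0.7413; fraction as HOCl = 1/(1 + 0.7413) = 0.5743.
Free chlorine required for 1.67 ppm HOCl: 1.67 / 0.5743 = 2.908 ppm.
FC to add: 2.908 − 0.5 = 2.408 mg/L as Cl₂.
Cl₂ equivalent: 2.408 mg/L × 1,059,800 L = 2552 g.
Product at 89.1% available Cl: 2552 / 0.891 = 2864 g.

2.86 kg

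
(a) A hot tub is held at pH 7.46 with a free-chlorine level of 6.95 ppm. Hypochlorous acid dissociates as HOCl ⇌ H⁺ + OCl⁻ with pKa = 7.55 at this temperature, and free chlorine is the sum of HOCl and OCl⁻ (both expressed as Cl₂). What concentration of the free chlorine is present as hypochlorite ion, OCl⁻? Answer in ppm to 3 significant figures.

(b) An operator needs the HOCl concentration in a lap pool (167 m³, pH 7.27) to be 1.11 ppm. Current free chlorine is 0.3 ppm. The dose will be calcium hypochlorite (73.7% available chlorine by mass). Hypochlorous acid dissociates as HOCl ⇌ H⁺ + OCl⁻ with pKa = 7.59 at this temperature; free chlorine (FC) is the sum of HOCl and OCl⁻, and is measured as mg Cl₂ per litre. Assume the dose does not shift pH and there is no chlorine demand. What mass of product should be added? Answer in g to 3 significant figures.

(a) 3.12 ppm; (b) 304 g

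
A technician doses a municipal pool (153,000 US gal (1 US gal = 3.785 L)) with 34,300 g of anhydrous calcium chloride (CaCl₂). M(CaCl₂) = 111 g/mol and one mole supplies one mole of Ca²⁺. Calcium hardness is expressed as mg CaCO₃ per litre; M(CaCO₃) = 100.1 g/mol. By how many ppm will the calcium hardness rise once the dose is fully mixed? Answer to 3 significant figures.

Volume: 153,000 US gal × 3.785 L/gal = 579,105 L.
Moles of Ca²⁺: 34,300 g ÷ 111 g/mol = 309 mol.
As CaCO₃: 309 mol × 100.1 g/mol = 30,930 g.
Rise: 30,930 g / 579,105 L × 1000 = 53.41 mg/L.

53.4 ppm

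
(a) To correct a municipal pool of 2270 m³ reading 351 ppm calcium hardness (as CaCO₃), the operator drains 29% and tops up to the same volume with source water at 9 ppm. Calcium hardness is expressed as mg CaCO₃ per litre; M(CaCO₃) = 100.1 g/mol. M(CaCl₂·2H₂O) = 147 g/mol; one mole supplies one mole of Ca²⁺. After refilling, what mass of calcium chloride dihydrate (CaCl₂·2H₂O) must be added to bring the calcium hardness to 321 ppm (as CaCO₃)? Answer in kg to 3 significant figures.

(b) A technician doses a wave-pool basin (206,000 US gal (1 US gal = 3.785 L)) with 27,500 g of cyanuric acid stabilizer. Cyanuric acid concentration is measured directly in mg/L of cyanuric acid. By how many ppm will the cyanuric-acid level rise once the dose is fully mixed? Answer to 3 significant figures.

(a) Volume: 2270 m³ = 2,270,000 L.
(a) After draining 29% and refilling: 351 × 0.71 + 9 × 0.29 = 251.82 ppm.
(a) Deficit to target: 321 − 251.82 = 69.18 mg/L.
(a) As CaCO₃: 69.18 mg/L × 2,270,000 L = 157,000 g; ÷ 100.1 = 1569 mol Ca²⁺.
(a) Mass: 1569 × 147 = 230,600 g.

(b) Volume: 206,000 US gal × 3.785 L/gal = 779,710 L.
(b) Rise: 27,500 g / 779,710 L × 1000 = 35.27 mg/L.

(a) 231 kg; (b) 35.3 ppm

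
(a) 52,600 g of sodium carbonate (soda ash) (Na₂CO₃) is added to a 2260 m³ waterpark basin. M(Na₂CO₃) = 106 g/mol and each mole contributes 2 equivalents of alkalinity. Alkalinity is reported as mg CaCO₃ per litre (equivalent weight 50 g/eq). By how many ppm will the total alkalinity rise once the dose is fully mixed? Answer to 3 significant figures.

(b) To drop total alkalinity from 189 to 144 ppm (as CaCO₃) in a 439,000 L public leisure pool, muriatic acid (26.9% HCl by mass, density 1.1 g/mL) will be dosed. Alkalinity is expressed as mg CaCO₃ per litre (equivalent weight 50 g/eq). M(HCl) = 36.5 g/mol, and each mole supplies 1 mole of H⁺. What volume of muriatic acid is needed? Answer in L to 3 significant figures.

(a) 22.0 ppm; (b) 48.7 L

(a) Volume: 2260 m³ = 2,260,000 L.
(a) Moles of Na₂CO₃: 52,600 g ÷ 106 g/mol = 496.2 mol → 992.5 eq of alkalinity.
(a) As CaCO₃: 992.5 eq × 50 g/eq = 49,620 g.
(a) Rise: 49,620 g / 2,260,000 L × 1000 = 21.96 mg/L.

(b) Alkalinity to neutralize: (189 − 144) = 45 mg/L as CaCO₃ × 439,000 L = 19,760 g as CaCO₃.
(b) Equivalents of H⁺ required: 19,760 ÷ 50 g/eq = 395.1 eq = 395.1 mol HCl.
(b) Mass of HCl: 395.1 × 36.5 = 14,420 g.
(b) Mass of 26.9% solution: 14,420 / 0.269 = 53,610 g.
(b) Volume: 53,610 g ÷ 1.1 g/mL = 48,740 mL.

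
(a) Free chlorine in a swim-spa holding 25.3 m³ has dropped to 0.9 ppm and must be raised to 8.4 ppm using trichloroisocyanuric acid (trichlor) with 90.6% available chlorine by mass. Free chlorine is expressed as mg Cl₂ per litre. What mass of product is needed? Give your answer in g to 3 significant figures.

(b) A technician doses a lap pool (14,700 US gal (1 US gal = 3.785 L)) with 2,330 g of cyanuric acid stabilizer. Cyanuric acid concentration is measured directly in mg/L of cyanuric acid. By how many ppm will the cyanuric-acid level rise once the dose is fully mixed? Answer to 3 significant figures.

(a) Volume: 25.3 m³ = 25,300 L.
(a) Chlorine deficit: 8.4 − 0.9 = 7.5 ppm = 7.5 mg/L as Cl₂.
(a) Cl₂ equivalent needed: 7.5 mg/L × 25,300 L = 189,800 mg = 189.8 g.
(a) Product at 90.6% available chlorine: 189.8 / 0.906 = 209.4 g.

(b) Volume: 14,700 US gal × 3.785 L/gal = 55,640 L.
(b) Rise: 2,330 g / 55,640 L × 1000 = 41.88 mg/L.

(a) 209 g; (b) 41.9 ppm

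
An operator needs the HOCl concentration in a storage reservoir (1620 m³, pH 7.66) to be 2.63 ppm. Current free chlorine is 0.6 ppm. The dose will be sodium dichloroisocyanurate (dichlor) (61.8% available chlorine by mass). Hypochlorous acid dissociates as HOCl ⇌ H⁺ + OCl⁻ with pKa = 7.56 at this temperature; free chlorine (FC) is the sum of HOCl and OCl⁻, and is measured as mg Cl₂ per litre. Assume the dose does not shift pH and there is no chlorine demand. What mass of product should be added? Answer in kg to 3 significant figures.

Volume: 1620 m³ = 1,620,000 L.
[OCl⁻]/[HOCl] = 10^(pH − pKa) = 10^(7.66 − 7.56) = 1.259; fraction as HOCl = 1/(1 + 1.259) = 0.4427.
Free chlorine required for 2.63 ppm HOCl: 2.63 / 0.4427 = 5.941 ppm.
FC to add: 5.941 − 0.6 = 5.341 mg/L as Cl₂.
Cl₂ equivalent: 5.341 mg/L × 1,620,000 L = 8652 g.
Product at 61.8% available Cl: 8652 / 0.618 = 14,000 g.

14.0 kg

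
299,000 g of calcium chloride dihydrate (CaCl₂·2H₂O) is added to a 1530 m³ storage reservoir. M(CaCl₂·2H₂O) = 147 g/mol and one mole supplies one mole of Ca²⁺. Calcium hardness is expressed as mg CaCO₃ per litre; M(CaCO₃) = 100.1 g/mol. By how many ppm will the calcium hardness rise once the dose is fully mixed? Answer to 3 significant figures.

Volume: 1530 m³ = 1,530,000 L.
Moles of Ca²⁺: 299,000 g ÷ 147 g/mol = 2034 mol.
As CaCO₃: 2034 mol × 100.1 g/mol = 203,600 g.
Rise: 203,600 g / 1,530,000 L × 1000 = 133.1 mg/L.

133 ppm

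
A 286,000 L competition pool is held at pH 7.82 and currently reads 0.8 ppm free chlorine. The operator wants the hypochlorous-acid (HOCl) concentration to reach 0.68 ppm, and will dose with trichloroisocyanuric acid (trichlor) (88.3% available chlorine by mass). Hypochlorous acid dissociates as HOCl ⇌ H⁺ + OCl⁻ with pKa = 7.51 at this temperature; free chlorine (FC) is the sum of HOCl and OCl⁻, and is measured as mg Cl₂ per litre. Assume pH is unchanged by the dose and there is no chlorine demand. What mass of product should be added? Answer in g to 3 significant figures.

411 g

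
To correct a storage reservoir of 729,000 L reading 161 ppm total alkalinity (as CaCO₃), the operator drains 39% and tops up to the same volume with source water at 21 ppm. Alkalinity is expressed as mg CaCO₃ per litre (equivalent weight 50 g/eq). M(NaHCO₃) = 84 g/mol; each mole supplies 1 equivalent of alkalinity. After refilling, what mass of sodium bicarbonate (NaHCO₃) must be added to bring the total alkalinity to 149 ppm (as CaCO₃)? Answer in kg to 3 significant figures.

52.2 kg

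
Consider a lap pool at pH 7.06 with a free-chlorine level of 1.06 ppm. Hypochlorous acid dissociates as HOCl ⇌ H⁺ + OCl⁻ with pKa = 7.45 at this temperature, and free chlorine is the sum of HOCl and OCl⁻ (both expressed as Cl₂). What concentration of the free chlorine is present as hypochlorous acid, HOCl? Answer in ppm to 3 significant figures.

0.753 ppm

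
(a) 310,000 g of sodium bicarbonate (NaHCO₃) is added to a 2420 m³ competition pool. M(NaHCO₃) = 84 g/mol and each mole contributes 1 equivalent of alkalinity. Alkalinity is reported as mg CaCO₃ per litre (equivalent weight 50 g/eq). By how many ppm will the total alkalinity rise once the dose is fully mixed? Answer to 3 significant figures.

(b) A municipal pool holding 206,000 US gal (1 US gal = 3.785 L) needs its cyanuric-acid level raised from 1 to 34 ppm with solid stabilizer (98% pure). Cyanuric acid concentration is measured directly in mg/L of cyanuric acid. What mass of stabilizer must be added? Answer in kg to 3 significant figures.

(a) Volume: 2420 m³ = 2,420,000 L.
(a) Moles of NaHCO₃: 310,000 g ÷ 84 g/mol = 3690 mol → 3690 eq of alkalinity.
(a) As CaCO₃: 3690 eq × 50 g/eq = 184,500 g.
(a) Rise: 184,500 g / 2,420,000 L × 1000 = 76.25 mg/L.

(b) Volume: 206,000 US gal × 3.785 L/gal = 779,710 L.
(b) CYA to add: (34 − 1) = 33 mg/L × 779,710 L = 25,730 g cyanuric acid.
(b) At 98% purity: 25,730 / 0.98 = 26,260 g product.

(a) 76.2 ppm; (b) 26.3 kg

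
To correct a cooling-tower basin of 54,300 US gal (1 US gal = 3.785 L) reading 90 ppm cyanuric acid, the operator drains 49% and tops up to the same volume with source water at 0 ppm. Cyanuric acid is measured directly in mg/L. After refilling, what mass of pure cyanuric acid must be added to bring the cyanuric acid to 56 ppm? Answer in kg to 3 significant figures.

Volume: 54,300 US gal × 3.785 L/gal = 205,526 L.
After draining 49% and refilling: 90 × 0.51 + 0 × 0.49 = 45.9 ppm.
Deficit to target: 56 − 45.9 = 10.1 mg/L.
Mass: 10.1 mg/L × 205,526 L = 2076 g cyanuric acid.

2.08 kg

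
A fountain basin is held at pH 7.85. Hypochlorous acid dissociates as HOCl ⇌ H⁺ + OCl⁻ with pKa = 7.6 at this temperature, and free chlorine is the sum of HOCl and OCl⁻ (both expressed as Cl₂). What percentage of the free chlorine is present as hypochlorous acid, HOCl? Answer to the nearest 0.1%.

36.0%

[OCl⁻]/[HOCl] = 10^(pH − pKa) = 10^(7.85 − 7.6) = 10^0.25 = 1.778.
Fraction as HOCl = 1 / (1 + 1.778) = 0.3599.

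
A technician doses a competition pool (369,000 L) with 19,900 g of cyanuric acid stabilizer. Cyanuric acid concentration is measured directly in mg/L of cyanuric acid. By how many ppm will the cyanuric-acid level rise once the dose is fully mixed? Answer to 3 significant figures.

53.9 ppm

Rise: 19,900 g / 369,000 L × 1000 = 53.93 mg/L.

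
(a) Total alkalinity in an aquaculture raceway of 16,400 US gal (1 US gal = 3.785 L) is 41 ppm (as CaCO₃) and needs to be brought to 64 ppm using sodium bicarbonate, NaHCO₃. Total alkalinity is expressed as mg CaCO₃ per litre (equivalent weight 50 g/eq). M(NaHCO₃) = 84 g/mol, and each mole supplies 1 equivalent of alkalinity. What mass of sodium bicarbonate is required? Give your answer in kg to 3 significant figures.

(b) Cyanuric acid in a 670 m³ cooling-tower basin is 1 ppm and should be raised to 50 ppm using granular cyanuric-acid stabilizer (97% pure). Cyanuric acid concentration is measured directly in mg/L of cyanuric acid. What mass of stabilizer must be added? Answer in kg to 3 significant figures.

(a) 2.40 kg; (b) 33.8 kg

(a) Volume: 16,400 US gal × 3.785 L/gal = 62,074 L.
(a) Alkalinity to add: (64 − 41) = 23 mg/L as CaCO₃ × 62,074 L = 1428 g as CaCO₃.
(a) Equivalents: 1428 g ÷ 50 g/eq = 28.55 eq.
(a) NaHCO₃ supplies 1 eq per mole → 28.55 mol.
(a) Mass: 28.55 mol × 84 g/mol = 2399 g.

(b) Volume: 670 m³ = 670,000 L.
(b) CYA to add: (50 − 1) = 49 mg/L × 670,000 L = 32,830 g cyanuric acid.
(b) At 97% purity: 32,830 / 0.97 = 33,850 g product.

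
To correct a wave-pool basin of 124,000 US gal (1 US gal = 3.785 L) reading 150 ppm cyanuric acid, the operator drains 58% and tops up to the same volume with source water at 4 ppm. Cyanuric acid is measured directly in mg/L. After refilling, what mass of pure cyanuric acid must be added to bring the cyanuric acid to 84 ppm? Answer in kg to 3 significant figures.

8.77 kg

Volume: 124,000 US gal × 3.785 L/gal = 469,340 L.
After draining 58% and refilling: 150 × 0.42 + 4 × 0.58 = 65.32 ppm.
Deficit to target: 84 − 65.32 = 18.68 mg/L.
Mass: 18.68 mg/L × 469,340 L = 8767 g cyanuric acid.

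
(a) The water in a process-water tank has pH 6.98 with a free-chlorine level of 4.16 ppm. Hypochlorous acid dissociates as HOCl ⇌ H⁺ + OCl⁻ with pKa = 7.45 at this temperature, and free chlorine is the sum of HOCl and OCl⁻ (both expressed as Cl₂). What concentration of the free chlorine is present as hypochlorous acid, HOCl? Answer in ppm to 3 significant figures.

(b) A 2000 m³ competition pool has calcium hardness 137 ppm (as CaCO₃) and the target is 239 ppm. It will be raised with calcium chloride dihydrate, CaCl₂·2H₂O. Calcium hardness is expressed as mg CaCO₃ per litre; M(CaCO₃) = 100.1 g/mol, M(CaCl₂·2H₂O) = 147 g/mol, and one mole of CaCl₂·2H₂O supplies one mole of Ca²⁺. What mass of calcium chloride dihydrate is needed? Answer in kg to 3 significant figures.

(a) 3.11 ppm; (b) 300 kg

(a) [OCl⁻]/[HOCl] = 10^(pH − pKa) = 10^(6.98 − 7.45) = 10^-0.47 = 0.3388.
(a) Fraction as HOCl = 1 / (1 + 0.3388) = 0.7469.
(a) HOCl = 0.7469 × 4.16 ppm = 3.107 ppm.

(b) Volume: 2000 m³ = 2,000,000 L.
(b) Hardness to add: (239 − 137) = 102 mg/L as CaCO₃ × 2,000,000 L = 204,000 g as CaCO₃.
(b) Moles of Ca²⁺ (1 mol Ca²⁺ ≡ 1 mol CaCO₃): 204,000 / 100.1 g/mol = 2038 mol.
(b) Mass of CaCl₂·2H₂O: 2038 × 147 = 299,600 g.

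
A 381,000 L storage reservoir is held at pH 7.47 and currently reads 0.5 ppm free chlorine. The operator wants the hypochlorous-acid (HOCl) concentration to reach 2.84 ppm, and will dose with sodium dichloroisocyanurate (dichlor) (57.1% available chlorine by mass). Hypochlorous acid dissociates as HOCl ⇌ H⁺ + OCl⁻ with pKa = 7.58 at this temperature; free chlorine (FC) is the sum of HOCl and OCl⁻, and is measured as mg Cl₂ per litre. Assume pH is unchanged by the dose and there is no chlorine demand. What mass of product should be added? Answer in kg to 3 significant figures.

3.03 kg

[OCl⁻]/[HOCl] = 10^(pH − pKa) = 10^(7.47 − 7.58) = 0.7762; fraction as HOCl = 1/(1 + 0.7762) = 0.563.
Free chlorine required for 2.84 ppm HOCl: 2.84 / 0.563 = 5.045 ppm.
FC to add: 5.045 − 0.5 = 4.545 mg/L as Cl₂.
Cl₂ equivalent: 4.545 mg/L × 381,000 L = 1731 g.
Product at 57.1% available Cl: 1731 / 0.571 = 3032 g.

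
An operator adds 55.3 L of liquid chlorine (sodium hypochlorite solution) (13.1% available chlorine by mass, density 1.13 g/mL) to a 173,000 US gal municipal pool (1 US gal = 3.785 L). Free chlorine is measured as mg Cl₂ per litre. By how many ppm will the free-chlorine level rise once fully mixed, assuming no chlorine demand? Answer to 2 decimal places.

12.50 ppm

Volume: 173,000 US gal × 3.785 L/gal = 654,805 L.
Mass of solution: 55.3 L × 1000 mL/L × 1.13 g/mL = 62,490 g.
Available chlorine delivered: 62,490 g × 0.131 = 8186 g as Cl₂.
Concentration rise: 8186 g / 654,805 L = 12.5 mg/L = 12.50 ppm.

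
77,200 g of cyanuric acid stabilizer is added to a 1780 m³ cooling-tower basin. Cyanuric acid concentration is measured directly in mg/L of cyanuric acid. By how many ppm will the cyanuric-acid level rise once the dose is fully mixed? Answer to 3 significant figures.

Volume: 1780 m³ = 1,780,000 L.
Rise: 77,200 g / 1,780,000 L × 1000 = 43.37 mg/L.

43.4 ppm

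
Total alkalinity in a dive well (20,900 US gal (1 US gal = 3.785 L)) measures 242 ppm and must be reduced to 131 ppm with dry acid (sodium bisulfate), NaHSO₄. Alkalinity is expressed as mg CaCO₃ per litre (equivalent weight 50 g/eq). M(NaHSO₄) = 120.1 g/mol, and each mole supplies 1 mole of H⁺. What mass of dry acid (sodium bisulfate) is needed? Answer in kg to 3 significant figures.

21.1 kg

Volume: 20,900 US gal × 3.785 L/gal = 79,106 L.
Alkalinity to neutralize: (242 − 131) = 111 mg/L as CaCO₃ × 79,106 L = 8781 g as CaCO₃.
Equivalents of H⁺ required: 8781 ÷ 50 g/eq = 175.6 eq = 175.6 mol NaHSO₄.
Mass of NaHSO₄: 175.6 × 120.1 = 21,090 g.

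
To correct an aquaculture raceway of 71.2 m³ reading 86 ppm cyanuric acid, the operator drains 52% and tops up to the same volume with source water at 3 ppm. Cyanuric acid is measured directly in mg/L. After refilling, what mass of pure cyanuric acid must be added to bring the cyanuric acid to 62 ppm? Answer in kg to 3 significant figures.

1.36 kg

Volume: 71.2 m³ = 71,200 L.
After draining 52% and refilling: 86 × 0.48 + 3 × 0.52 = 42.84 ppm.
Deficit to target: 62 − 42.84 = 19.16 mg/L.
Mass: 19.16 mg/L × 71,200 L = 1364 g cyanuric acid.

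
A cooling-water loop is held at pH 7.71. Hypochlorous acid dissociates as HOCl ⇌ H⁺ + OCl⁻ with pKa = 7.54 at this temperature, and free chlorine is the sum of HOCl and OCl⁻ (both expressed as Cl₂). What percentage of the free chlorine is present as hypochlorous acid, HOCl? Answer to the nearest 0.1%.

[OCl⁻]/[HOCl] = 10^(pH − pKa) = 10^(7.71 − 7.54) = 10^0.17 = 1.479.
Fraction as HOCl = 1 / (1 + 1.479) = 0.4034.

40.3%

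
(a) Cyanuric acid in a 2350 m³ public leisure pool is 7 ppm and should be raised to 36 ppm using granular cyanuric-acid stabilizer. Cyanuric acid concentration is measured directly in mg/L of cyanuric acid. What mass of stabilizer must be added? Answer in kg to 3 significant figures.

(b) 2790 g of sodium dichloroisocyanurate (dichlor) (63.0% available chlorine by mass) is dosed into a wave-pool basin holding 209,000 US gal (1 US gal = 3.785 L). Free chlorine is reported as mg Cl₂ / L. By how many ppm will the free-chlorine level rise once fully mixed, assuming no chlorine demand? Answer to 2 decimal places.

(a) Volume: 2350 m³ = 2,350,000 L.
(a) CYA to add: (36 − 7) = 29 mg/L × 2,350,000 L = 68,150 g cyanuric acid.

(b) Volume: 209,000 US gal × 3.785 L/gal = 791,065 L.
(b) Available chlorine delivered: 2790 g × 0.63 = 1758 g as Cl₂.
(b) Concentration rise: 1758 g / 791,065 L = 2.222 mg/L = 2.22 ppm.

(a) 68.2 kg; (b) 2.22 ppm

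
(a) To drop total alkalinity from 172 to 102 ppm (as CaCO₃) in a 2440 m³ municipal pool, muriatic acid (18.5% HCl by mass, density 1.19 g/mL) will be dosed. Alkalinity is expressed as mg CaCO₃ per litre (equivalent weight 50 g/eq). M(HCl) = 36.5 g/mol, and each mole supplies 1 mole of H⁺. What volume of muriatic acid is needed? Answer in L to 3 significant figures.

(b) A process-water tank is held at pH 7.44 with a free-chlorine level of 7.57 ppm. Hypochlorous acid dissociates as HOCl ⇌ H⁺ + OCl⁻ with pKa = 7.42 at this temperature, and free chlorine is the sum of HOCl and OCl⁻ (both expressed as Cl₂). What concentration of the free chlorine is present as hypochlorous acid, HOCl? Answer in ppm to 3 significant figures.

(a) 566 L; (b) 3.70 ppm

(a) Volume: 2440 m³ = 2,440,000 L.
(a) Alkalinity to neutralize: (172 − 102) = 70 mg/L as CaCO₃ × 2,440,000 L = 170,800 g as CaCO₃.
(a) Equivalents of H⁺ required: 170,800 ÷ 50 g/eq = 3416 eq = 3416 mol HCl.
(a) Mass of HCl: 3416 × 36.5 = 124,700 g.
(a) Mass of 18.5% solution: 124,700 / 0.185 = 674,000 g.
(a) Volume: 674,000 g ÷ 1.19 g/mL = 566,400 mL.

(b) [OCl⁻]/[HOCl] = 10^(pH − pKa) = 10^(7.44 − 7.42) = 10^0.02 = 1.047.
(b) Fraction as HOCl = 1 / (1 + 1.047) = 0.4885.
(b) HOCl = 0.4885 × 7.57 ppm = 3.698 ppm.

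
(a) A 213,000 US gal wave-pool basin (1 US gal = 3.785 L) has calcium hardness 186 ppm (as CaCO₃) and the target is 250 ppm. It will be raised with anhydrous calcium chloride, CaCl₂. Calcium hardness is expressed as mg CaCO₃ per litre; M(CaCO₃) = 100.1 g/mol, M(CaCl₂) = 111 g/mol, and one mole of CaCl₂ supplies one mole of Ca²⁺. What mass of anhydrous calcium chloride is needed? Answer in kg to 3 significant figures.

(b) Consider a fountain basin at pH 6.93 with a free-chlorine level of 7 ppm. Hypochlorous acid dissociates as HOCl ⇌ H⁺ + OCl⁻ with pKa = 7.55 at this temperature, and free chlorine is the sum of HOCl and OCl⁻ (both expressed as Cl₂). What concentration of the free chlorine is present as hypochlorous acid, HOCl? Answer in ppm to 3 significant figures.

(a) Volume: 213,000 US gal × 3.785 L/gal = 806,205 L.
(a) Hardness to add: (250 − 186) = 64 mg/L as CaCO₃ × 806,205 L = 51,600 g as CaCO₃.
(a) Moles of Ca²⁺ (1 mol Ca²⁺ ≡ 1 mol CaCO₃): 51,600 / 100.1 g/mol = 515.5 mol.
(a) Mass of CaCl₂: 515.5 × 111 = 57,220 g.

(b) [OCl⁻]/[HOCl] = 10^(pH − pKa) = 10^(6.93 − 7.55) = 10^-0.62 = 0.2399.
(b) Fraction as HOCl = 1 / (1 + 0.2399) = 0.8065.
(b) HOCl = 0.8065 × 7 ppm = 5.646 ppm.

(a) 57.2 kg; (b) 5.65 ppm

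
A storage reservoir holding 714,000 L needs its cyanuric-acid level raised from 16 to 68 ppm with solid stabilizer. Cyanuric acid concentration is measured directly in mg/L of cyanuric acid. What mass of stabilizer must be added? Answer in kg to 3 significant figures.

37.1 kg

CYA to add: (68 − 16) = 52 mg/L × 714,000 L = 37,130 g cyanuric acid.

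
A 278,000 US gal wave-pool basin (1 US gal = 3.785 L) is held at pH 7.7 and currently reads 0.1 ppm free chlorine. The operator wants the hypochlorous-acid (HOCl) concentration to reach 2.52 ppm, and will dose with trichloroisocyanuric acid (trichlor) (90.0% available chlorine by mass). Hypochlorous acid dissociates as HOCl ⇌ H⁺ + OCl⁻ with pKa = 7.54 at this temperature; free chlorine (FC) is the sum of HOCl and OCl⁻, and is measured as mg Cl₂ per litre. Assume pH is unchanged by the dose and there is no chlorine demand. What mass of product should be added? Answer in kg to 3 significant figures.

7.09 kg

Volume: 278,000 US gal × 3.785 L/gal = 1,052,230 L.
[OCl⁻]/[HOCl] = 10^(pH − pKa) = 10^(7.7 − 7.54) = 1.445; fraction as HOCl = 1/(1 + 1.445) = 0.4089.
Free chlorine required for 2.52 ppm HOCl: 2.52 / 0.4089 = 6.163 ppm.
FC to add: 6.163 − 0.1 = 6.063 mg/L as Cl₂.
Cl₂ equivalent: 6.063 mg/L × 1,052,230 L = 6379 g.
Product at 90.0% available Cl: 6379 / 0.9 = 7088 g.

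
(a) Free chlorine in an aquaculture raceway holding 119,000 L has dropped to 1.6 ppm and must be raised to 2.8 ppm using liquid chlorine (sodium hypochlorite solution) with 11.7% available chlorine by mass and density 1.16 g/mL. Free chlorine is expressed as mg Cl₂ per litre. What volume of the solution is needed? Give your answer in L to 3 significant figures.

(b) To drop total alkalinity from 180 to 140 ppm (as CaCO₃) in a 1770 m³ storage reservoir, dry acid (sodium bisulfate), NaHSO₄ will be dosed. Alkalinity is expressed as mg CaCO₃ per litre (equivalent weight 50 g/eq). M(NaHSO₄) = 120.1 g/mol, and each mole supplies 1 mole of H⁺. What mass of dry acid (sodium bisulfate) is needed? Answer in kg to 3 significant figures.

(a) Chlorine deficit: 2.8 − 1.6 = 1.2 ppm = 1.2 mg/L as Cl₂.
(a) Cl₂ equivalent needed: 1.2 mg/L × 119,000 L = 142,800 mg = 142.8 g.
(a) Product at 11.7% available chlorine: 142.8 / 0.117 = 1221 g.
(a) Volume at density 1.16 g/mL: 1221 g ÷ 1.16 g/mL = 1052 mL.

(b) Volume: 1770 m³ = 1,770,000 L.
(b) Alkalinity to neutralize: (180 − 140) = 40 mg/L as CaCO₃ × 1,770,000 L = 70,800 g as CaCO₃.
(b) Equivalents of H⁺ required: 70,800 ÷ 50 g/eq = 1416 eq = 1416 mol NaHSO₄.
(b) Mass of NaHSO₄: 1416 × 120.1 = 170,100 g.

(a) 1.05 L; (b) 170 kg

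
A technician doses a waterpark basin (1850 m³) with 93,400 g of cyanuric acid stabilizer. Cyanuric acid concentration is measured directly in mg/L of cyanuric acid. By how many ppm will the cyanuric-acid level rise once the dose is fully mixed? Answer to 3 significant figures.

50.5 ppm

Volume: 1850 m³ = 1,850,000 L.
Rise: 93,400 g / 1,850,000 L × 1000 = 50.49 mg/L.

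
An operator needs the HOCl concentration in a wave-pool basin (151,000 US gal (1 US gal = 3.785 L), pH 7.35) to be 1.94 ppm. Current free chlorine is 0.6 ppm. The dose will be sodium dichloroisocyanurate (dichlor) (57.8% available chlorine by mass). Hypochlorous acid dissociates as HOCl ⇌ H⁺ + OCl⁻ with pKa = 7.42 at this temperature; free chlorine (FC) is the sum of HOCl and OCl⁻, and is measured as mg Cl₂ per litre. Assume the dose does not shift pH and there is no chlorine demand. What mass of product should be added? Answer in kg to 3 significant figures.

Volume: 151,000 US gal × 3.785 L/gal = 571,535 L.
[OCl⁻]/[HOCl] = 10^(pH − pKa) = 10^(7.35 − 7.42) = 0.8511; fraction as HOCl = 1/(1 + 0.8511) = 0.5402.
Free chlorine required for 1.94 ppm HOCl: 1.94 / 0.5402 = 3.591 ppm.
FC to add: 3.591 − 0.6 = 2.991 mg/L as Cl₂.
Cl₂ equivalent: 2.991 mg/L × 571,535 L = 1710 g.
Product at 57.8% available Cl: 1710 / 0.578 = 2958 g.

2.96 kg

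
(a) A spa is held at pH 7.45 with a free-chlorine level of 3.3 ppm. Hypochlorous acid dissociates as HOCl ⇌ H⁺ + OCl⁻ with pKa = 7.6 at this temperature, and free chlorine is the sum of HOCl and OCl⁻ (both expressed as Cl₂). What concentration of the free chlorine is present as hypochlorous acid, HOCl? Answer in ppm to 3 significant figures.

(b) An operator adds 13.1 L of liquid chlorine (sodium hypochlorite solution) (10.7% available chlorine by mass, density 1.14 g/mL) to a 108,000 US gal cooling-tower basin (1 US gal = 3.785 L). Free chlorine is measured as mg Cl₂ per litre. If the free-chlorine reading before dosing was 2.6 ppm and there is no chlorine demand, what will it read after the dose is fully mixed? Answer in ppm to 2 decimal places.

(a) [OCl⁻]/[HOCl] = 10^(pH − pKa) = 10^(7.45 − 7.6) = 10^-0.15 = 0.7079.
(a) Fraction as HOCl = 1 / (1 + 0.7079) = 0.5855.
(a) HOCl = 0.5855 × 3.3 ppm = 1.932 ppm.

(b) Volume: 108,000 US gal × 3.785 L/gal = 408,780 L.
(b) Mass of solution: 13.1 L × 1000 mL/L × 1.14 g/mL = 14,930 g.
(b) Available chlorine delivered: 14,930 g × 0.107 = 1598 g as Cl₂.
(b) Concentration rise: 1598 g / 408,780 L = 3.909 mg/L = 3.91 ppm.
(b) Final FC: 2.6 + 3.91 = 6.51 ppm.

(a) 1.93 ppm; (b) 6.51 ppm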